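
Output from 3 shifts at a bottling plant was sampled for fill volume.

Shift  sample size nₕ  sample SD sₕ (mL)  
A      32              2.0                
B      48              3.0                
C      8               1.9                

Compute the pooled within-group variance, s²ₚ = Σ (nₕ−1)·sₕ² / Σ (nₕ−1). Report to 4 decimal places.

6.7326

A: (32−1)·2.0² = 31·4 = 124
B: (48−1)·3.0² = 47·9 = 423
C: (8−1)·1.9² = 7·3.61 = 25.27
Numerator = 572.27; denominator = Σ(nₕ−1) = 85.
s²ₚ = 572.27/85 = 6.732588... → 6.7326.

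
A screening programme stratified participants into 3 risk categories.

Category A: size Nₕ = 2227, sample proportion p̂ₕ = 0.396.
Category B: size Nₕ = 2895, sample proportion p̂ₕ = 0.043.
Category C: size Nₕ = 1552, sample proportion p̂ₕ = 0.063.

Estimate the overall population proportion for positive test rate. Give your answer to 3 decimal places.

N = 2227 + 2895 + 1552 = 6674.
Overall proportion = Σ (Nₕ/N)·p̂ₕ.
Σ Nₕp̂ₕ = 881.892 + 124.485 + 97.776 = 1104.153.
1104.153 / 6674 = 0.16544... → 0.165.

0.165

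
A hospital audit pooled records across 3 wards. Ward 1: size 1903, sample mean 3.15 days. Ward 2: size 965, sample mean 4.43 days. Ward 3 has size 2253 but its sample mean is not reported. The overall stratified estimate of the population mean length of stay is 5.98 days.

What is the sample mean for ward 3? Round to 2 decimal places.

Σ Nₕx̄ₕ = N·μ, so 2253·x̄_3 = 5121·5.98 − (1903·3.15 + 965·4.43).
= 30623.58 − 10269.4 = 20354.18.
x̄_3 = 20354.18 / 2253 = 9.0343... → 9.03.

9.03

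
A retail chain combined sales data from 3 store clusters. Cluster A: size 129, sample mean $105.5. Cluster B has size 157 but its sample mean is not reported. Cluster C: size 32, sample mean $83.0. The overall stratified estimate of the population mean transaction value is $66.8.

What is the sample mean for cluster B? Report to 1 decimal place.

Σ Nₕx̄ₕ = N·μ, so 157·x̄_B = 318·66.8 − (129·105.5 + 32·83.0).
= 21242.4 − 16265.5 = 4976.9.
x̄_B = 4976.9 / 157 = 31.7 → 31.7.

31.7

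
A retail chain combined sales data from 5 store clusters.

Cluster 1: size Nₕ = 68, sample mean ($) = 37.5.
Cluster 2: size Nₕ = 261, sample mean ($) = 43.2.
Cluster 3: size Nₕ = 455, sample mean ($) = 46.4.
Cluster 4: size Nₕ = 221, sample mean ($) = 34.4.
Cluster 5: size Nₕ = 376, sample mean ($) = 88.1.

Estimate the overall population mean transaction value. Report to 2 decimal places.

54.79

N = 1381; weights Wₕ = Nₕ/N = (0.0492, 0.1890, 0.3295, 0.1600, 0.2723).
x̄_st = Σ Wₕ·x̄ₕ = 0.0492·37.5 + 0.1890·43.2 + 0.3295·46.4 + 0.1600·34.4 + 0.2723·88.1 ≈ 54.7902...
→ 54.79.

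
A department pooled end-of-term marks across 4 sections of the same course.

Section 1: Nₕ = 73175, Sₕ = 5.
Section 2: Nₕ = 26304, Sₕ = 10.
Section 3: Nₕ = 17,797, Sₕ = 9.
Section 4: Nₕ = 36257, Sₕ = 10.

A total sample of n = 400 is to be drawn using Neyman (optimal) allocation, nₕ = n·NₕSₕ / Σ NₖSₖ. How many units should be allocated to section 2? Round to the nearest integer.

1: NₕSₕ = 73175·5 = 365875
2: NₕSₕ = 26304·10 = 263040
3: NₕSₕ = 17797·9 = 160173
4: NₕSₕ = 36257·10 = 362570
Σ NₕSₕ = 1151658.
n_2 = 400·263040/1151658 = 91.360... → 91.

91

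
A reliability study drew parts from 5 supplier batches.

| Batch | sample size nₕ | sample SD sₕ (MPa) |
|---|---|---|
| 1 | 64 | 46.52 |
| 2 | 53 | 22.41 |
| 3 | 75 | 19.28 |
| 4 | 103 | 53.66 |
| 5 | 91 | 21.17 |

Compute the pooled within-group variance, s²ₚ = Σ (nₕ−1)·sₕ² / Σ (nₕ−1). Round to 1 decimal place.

1375.3

1: (64−1)·46.52² = 63·2164.1104 = 136338.9552
2: (53−1)·22.41² = 52·502.2081 = 26114.8212
3: (75−1)·19.28² = 74·371.7184 = 27507.1616
4: (103−1)·53.66² = 102·2879.3956 = 293698.3512
5: (91−1)·21.17² = 90·448.1689 = 40335.201
Numerator = 523994.4902; denominator = Σ(nₕ−1) = 381.
s²ₚ = 523994.4902/381 = 1375.314... → 1375.3.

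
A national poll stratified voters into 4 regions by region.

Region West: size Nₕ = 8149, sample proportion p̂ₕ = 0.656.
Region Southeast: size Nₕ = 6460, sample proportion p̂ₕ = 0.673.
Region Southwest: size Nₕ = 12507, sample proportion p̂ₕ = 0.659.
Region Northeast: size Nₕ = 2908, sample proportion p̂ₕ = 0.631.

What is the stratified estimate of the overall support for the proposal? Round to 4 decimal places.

0.6585

N = 8149 + 6460 + 12507 + 2908 = 30024.
Overall proportion = Σ (Nₕ/N)·p̂ₕ.
Σ Nₕp̂ₕ = 5345.744 + 4347.58 + 8242.113 + 1834.948 = 19770.385.
19770.385 / 30024 = 0.658486... → 0.6585.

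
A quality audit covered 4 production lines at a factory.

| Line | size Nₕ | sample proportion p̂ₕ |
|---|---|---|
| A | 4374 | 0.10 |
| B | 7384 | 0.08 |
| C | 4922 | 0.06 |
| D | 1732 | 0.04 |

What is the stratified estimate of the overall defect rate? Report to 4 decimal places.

N = 4374 + 7384 + 4922 + 1732 = 18412.
Overall proportion = Σ (Nₕ/N)·p̂ₕ.
Σ Nₕp̂ₕ = 437.4 + 590.72 + 295.32 + 69.28 = 1392.72.
1392.72 / 18412 = 0.075642... → 0.0756.

0.0756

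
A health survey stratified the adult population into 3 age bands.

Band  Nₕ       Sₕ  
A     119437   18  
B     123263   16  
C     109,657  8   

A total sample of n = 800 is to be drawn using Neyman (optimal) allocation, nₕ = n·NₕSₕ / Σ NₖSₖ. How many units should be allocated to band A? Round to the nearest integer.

Σ NₕSₕ = 119437·18 + 123263·16 + 109657·8 = 4999330.
Share for A: 2149866/4999330 = 0.43003.
n_A = 800 × 0.43003 = 344.025... → 344.

344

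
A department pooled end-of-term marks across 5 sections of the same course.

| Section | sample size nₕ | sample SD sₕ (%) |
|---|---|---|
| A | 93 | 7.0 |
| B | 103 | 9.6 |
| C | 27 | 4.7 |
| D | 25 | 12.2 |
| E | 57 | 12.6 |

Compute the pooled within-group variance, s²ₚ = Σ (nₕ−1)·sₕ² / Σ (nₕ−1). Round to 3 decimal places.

Degrees of freedom: 92 + 102 + 26 + 24 + 56 = 300.
Σ(nₕ−1)sₕ² = 92·49 + 102·92.16 + 26·22.09 + 24·148.84 + 56·158.76 = 26945.38.
s²ₚ = 26945.38 / 300 = 89.81793... → 89.818.

89.818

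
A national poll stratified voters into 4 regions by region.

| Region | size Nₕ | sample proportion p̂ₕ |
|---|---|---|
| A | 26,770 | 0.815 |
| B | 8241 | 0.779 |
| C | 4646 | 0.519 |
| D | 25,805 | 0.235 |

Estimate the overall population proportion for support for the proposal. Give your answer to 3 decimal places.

Wₕ = Nₕ/N with N = 65462: 0.4089, 0.1259, 0.0710, 0.3942.
p̂_st = 0.4089·0.815 + 0.1259·0.779 + 0.0710·0.519 + 0.3942·0.235 ≈ 0.56083... → 0.561.

0.561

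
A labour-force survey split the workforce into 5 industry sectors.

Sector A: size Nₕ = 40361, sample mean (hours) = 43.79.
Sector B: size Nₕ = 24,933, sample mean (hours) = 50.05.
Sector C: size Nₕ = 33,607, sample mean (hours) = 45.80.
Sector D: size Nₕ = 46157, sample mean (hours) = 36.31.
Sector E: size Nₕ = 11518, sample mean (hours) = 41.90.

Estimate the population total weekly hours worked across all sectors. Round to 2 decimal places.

6713070.31

Estimate total by summing Nₕ·x̄ₕ over strata.
40361·43.79 + 24933·50.05 + 33607·45.80 + 46157·36.31 + 11518·41.90 = 1767408.19 + 1247896.65 + 1539200.6 + 1675960.67 + 482604.2 = 6713070.31.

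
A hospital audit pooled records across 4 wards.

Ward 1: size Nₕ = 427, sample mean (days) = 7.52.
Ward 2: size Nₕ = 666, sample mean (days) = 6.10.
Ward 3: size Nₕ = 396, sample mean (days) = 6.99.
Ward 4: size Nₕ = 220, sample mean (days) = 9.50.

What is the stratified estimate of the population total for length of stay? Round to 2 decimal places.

Estimate total by summing Nₕ·x̄ₕ over strata.
427·7.52 + 666·6.10 + 396·6.99 + 220·9.50 = 3211.04 + 4062.6 + 2768.04 + 2090 = 12131.68.

12131.68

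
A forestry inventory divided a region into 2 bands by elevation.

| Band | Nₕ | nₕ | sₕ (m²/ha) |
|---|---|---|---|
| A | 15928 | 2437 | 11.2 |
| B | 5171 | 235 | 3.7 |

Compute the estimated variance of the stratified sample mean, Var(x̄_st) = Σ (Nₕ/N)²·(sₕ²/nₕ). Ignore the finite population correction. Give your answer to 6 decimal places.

0.032834

N = 21099; Wₕ = Nₕ/N.
band A: (15928/21099)²·11.2²/2437 = 0.029334539
band B: (5171/21099)²·3.7²/235 = 0.003499137
Sum = 0.032833676 → 0.032834.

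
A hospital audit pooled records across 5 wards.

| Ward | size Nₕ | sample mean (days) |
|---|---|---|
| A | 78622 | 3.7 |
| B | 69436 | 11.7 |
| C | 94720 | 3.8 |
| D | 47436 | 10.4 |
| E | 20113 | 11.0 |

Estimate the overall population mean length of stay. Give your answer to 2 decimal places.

N = 310327; weights Wₕ = Nₕ/N = (0.2534, 0.2238, 0.3052, 0.1529, 0.0648).
x̄_st = Σ Wₕ·x̄ₕ = 0.2534·3.7 + 0.2238·11.7 + 0.3052·3.8 + 0.1529·10.4 + 0.0648·11.0 ≈ 7.0178...
→ 7.02.

7.02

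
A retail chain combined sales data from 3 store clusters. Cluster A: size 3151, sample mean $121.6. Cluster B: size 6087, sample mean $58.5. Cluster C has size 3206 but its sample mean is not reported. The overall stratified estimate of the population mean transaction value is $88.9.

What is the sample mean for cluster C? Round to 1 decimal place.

N = 3151 + 6087 + 3206 = 12444.
Overall total = μ·N = 88.9·12444 = 1106271.6.
Subtract the known strata: 3151·121.6 + 6087·58.5 = 739251.1.
Remaining total for cluster C: 1106271.6 − 739251.1 = 367020.5.
Divide by its size: 367020.5 / 3206 = 114.479... → 114.5.

114.5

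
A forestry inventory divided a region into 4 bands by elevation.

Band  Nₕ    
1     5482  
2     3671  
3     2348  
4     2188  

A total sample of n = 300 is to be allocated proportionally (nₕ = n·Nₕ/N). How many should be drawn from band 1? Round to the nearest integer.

Share of band 1 = 5482/13689 = 0.40047.
Allocate 300 × 0.40047 = 120.140... → 120.

120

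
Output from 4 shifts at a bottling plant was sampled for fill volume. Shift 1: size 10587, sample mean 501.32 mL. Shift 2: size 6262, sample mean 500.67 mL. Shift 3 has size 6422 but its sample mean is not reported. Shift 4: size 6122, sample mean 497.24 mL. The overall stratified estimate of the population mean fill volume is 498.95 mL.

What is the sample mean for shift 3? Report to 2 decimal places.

N = 10587 + 6262 + 6422 + 6122 = 29393.
Overall total = μ·N = 498.95·29393 = 14665637.35.
Subtract the known strata: 10587·501.32 + 6262·500.67 + 6122·497.24 = 11486773.66.
Remaining total for shift 3: 14665637.35 − 11486773.66 = 3178863.69.
Divide by its size: 3178863.69 / 6422 = 494.9959... → 495.00.

495.00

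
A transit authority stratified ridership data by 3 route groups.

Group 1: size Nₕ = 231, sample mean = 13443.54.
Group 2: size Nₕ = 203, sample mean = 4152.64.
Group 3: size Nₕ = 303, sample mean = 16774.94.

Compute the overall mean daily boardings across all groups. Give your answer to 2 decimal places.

12254.07

x̄_st = (Σ Nₕx̄ₕ) / (Σ Nₕ) = (231·13443.54 + 203·4152.64 + 303·16774.94) / 737
= 9031250.48 / 737 = 12254.0712... → 12254.07.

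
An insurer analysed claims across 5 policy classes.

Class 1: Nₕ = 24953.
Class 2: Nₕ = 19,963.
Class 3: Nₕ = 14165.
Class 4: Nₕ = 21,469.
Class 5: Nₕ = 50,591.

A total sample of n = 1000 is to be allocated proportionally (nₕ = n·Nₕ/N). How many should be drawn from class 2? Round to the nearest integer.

Share of class 2 = 19963/131141 = 0.15223.
Allocate 1000 × 0.15223 = 152.225... → 152.

152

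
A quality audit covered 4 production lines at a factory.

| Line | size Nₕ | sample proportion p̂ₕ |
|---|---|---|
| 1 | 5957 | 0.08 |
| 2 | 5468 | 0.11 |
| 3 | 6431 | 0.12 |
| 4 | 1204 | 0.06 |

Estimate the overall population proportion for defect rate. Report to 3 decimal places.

0.101

N = 5957 + 5468 + 6431 + 1204 = 19060.
Overall proportion = Σ (Nₕ/N)·p̂ₕ.
Σ Nₕp̂ₕ = 476.56 + 601.48 + 771.72 + 72.24 = 1922.
1922 / 19060 = 0.10084... → 0.101.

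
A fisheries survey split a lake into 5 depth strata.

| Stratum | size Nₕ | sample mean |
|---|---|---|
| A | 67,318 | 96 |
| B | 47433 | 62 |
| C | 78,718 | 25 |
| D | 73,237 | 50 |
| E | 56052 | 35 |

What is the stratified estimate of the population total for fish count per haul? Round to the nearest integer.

16994994

A: 67318·96 = 6462528
B: 47433·62 = 2940846
C: 78718·25 = 1967950
D: 73237·50 = 3661850
E: 56052·35 = 1961820
τ̂ = Σ Nₕx̄ₕ = 16994994.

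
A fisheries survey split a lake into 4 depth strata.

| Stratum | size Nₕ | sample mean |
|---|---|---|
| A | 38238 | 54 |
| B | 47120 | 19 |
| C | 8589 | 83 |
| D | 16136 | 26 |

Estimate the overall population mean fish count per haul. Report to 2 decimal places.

37.18

N = 38238 + 47120 + 8589 + 16136 = 110083.
Weight each subgroup mean by Nₕ/N and sum.
Σ Nₕx̄ₕ = 38238·54 + 47120·19 + 8589·83 + 16136·26 = 2064852 + 895280 + 712887 + 419536 = 4092555.
Divide by N: 4092555 / 110083 = 37.1770... → 37.18.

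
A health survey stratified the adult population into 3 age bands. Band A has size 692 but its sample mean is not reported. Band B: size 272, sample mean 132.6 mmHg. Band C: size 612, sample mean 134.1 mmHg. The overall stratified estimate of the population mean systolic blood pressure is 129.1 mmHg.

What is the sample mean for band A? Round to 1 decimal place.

123.3

Σ Nₕx̄ₕ = N·μ, so 692·x̄_A = 1576·129.1 − (272·132.6 + 612·134.1).
= 203461.6 − 118136.4 = 85325.2.
x̄_A = 85325.2 / 692 = 123.302... → 123.3.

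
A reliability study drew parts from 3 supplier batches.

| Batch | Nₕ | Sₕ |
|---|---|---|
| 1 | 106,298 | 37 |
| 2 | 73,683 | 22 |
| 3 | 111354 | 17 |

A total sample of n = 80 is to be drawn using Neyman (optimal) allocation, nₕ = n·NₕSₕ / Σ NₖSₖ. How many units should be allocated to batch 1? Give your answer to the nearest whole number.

1: NₕSₕ = 106298·37 = 3933026
2: NₕSₕ = 73683·22 = 1621026
3: NₕSₕ = 111354·17 = 1893018
Σ NₕSₕ = 7447070.
n_1 = 80·3933026/7447070 = 42.250... → 42.

42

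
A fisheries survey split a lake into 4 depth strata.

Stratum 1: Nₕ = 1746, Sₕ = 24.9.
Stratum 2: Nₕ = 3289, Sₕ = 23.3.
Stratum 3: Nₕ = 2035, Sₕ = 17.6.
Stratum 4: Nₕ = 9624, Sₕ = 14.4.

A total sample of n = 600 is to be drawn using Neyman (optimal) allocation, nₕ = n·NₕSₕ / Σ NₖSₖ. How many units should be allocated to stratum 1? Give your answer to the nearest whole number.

1: NₕSₕ = 1746·24.9 = 43475.4
2: NₕSₕ = 3289·23.3 = 76633.7
3: NₕSₕ = 2035·17.6 = 35816
4: NₕSₕ = 9624·14.4 = 138585.6
Σ NₕSₕ = 294510.7.
n_1 = 600·43475.4/294510.7 = 88.571... → 89.

89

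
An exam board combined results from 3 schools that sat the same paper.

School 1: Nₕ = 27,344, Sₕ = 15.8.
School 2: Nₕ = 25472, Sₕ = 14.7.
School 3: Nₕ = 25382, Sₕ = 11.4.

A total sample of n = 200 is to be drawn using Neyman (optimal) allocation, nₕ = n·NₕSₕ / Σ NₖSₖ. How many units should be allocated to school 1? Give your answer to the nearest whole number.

79

Σ NₕSₕ = 27344·15.8 + 25472·14.7 + 25382·11.4 = 1095828.4.
Share for 1: 432035.2/1095828.4 = 0.39425.
n_1 = 200 × 0.39425 = 78.851... → 79.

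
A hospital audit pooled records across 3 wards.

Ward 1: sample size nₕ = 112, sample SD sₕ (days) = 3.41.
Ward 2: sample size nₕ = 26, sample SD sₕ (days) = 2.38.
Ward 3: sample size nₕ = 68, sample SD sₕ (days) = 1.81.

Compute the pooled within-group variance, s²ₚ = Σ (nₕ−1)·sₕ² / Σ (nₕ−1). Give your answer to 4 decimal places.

Degrees of freedom: 111 + 25 + 67 = 203.
Σ(nₕ−1)sₕ² = 111·11.6281 + 25·5.6644 + 67·3.2761 = 1651.8278.
s²ₚ = 1651.8278 / 203 = 8.137083... → 8.1371.

8.1371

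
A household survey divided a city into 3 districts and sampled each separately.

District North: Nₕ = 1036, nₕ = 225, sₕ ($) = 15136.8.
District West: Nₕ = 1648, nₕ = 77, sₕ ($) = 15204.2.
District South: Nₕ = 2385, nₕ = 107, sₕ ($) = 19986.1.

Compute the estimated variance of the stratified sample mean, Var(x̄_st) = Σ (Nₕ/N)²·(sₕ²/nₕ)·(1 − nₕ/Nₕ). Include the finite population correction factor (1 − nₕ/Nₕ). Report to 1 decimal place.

N = 5069. Term for each stratum: Wₕ²sₕ²/nₕ·(1−nₕ/Nₕ).
Var(x̄_st) = 33298.2688 + 302499.8979 + 789350.4395 = 1125148.6061 → 1125148.6.

1125148.6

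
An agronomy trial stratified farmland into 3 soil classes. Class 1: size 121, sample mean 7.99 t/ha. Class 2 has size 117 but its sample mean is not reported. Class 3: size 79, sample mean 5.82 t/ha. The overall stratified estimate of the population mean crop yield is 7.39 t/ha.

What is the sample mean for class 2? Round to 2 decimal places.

7.83

N = 121 + 117 + 79 = 317.
Overall total = μ·N = 7.39·317 = 2342.63.
Subtract the known strata: 121·7.99 + 79·5.82 = 1426.57.
Remaining total for class 2: 2342.63 − 1426.57 = 916.06.
Divide by its size: 916.06 / 117 = 7.8296... → 7.83.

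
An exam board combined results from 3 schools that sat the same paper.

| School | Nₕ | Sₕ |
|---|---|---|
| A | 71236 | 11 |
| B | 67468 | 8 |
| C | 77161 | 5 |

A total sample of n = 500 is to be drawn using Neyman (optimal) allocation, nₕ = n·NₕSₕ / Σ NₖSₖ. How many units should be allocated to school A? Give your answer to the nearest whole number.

Σ NₕSₕ = 71236·11 + 67468·8 + 77161·5 = 1709145.
Share for A: 783596/1709145 = 0.45847.
n_A = 500 × 0.45847 = 229.236... → 229.

229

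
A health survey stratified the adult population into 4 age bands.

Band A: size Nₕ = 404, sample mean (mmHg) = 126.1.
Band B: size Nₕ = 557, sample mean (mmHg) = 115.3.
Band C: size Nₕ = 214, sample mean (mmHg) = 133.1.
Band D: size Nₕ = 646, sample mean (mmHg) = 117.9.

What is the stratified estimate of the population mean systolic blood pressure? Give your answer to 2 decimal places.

x̄_st = (Σ Nₕx̄ₕ) / (Σ Nₕ) = (404·126.1 + 557·115.3 + 214·133.1 + 646·117.9) / 1821
= 219813.3 / 1821 = 120.7102... → 120.71.

120.71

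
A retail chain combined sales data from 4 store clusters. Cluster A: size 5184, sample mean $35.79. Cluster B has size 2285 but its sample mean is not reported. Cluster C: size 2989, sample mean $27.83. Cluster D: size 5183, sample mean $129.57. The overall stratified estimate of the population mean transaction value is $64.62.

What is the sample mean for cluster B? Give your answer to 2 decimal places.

N = 5184 + 2285 + 2989 + 5183 = 15641.
Overall total = μ·N = 64.62·15641 = 1010721.42.
Subtract the known strata: 5184·35.79 + 2989·27.83 + 5183·129.57 = 940280.54.
Remaining total for cluster B: 1010721.42 − 940280.54 = 70440.88.
Divide by its size: 70440.88 / 2285 = 30.8275... → 30.83.

30.83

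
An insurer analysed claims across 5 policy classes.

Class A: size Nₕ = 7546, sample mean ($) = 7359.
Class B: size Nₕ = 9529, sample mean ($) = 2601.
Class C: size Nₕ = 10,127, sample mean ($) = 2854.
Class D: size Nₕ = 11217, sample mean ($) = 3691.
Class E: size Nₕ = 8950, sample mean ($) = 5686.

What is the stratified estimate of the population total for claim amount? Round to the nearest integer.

Population total = Σ Nₕ·x̄ₕ (each stratum's size times its mean).
7546·7359 + 9529·2601 + 10127·2854 + 11217·3691 + 8950·5686 = 55531014 + 24784929 + 28902458 + 41401947 + 50889700 = 201510048.

201510048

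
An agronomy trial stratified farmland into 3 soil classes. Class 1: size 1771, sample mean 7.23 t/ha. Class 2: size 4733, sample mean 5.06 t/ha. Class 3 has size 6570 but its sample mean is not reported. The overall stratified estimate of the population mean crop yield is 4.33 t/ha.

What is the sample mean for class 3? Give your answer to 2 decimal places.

3.02

N = 1771 + 4733 + 6570 = 13074.
Overall total = μ·N = 4.33·13074 = 56610.42.
Subtract the known strata: 1771·7.23 + 4733·5.06 = 36753.31.
Remaining total for class 3: 56610.42 − 36753.31 = 19857.11.
Divide by its size: 19857.11 / 6570 = 3.0224... → 3.02.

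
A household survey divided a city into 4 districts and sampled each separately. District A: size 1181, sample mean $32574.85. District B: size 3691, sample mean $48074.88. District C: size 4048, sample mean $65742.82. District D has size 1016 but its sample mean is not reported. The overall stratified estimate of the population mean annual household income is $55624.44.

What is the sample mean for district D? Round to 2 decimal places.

Σ Nₕx̄ₕ = N·μ, so 1016·x̄_D = 9936·55624.44 − (1181·32574.85 + 3691·48074.88 + 4048·65742.82).
= 552684435.84 − 482042215.29 = 70642220.55.
x̄_D = 70642220.55 / 1016 = 69529.7446... → 69529.74.

69529.74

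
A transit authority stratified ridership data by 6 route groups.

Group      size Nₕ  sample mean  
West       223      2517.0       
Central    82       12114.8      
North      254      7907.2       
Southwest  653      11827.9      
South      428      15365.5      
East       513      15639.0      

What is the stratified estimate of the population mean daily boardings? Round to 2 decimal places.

12023.22

N = 2153; weights Wₕ = Nₕ/N = (0.1036, 0.0381, 0.1180, 0.3033, 0.1988, 0.2383).
x̄_st = Σ Wₕ·x̄ₕ = 0.1036·2517.0 + 0.0381·12114.8 + 0.1180·7907.2 + 0.3033·11827.9 + 0.1988·15365.5 + 0.2383·15639.0 ≈ 12023.2202...
→ 12023.22.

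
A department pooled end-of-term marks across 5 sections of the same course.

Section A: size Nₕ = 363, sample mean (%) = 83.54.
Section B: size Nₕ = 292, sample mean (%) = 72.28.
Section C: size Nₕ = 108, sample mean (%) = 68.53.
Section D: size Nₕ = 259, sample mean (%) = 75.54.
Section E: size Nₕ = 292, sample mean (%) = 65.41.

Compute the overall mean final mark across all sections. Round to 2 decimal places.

74.20

N = 1314; weights Wₕ = Nₕ/N = (0.2763, 0.2222, 0.0822, 0.1971, 0.2222).
x̄_st = Σ Wₕ·x̄ₕ = 0.2763·83.54 + 0.2222·72.28 + 0.0822·68.53 + 0.1971·75.54 + 0.2222·65.41 ≈ 74.1983...
→ 74.20.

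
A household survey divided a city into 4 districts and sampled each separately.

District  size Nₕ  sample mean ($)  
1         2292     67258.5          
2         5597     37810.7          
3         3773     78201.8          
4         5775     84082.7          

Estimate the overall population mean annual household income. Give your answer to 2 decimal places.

65746.17

N = 17437; weights Wₕ = Nₕ/N = (0.1314, 0.3210, 0.2164, 0.3312).
x̄_st = Σ Wₕ·x̄ₕ = 0.1314·67258.5 + 0.3210·37810.7 + 0.2164·78201.8 + 0.3312·84082.7 ≈ 65746.1693...
→ 65746.17.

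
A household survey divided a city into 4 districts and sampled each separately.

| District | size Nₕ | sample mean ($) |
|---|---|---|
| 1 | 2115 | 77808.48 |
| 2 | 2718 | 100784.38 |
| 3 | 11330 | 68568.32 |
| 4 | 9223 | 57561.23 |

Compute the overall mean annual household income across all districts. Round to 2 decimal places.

N = 2115 + 2718 + 11330 + 9223 = 25386.
The stratified mean weights each stratum mean by its population share Nₕ/N.
Σ Nₕx̄ₕ = 2115·77808.48 + 2718·100784.38 + 11330·68568.32 + 9223·57561.23 = 164564935.2 + 273931944.84 + 776879065.6 + 530887224.29 = 1746263169.93.
Divide by N: 1746263169.93 / 25386 = 68788.4334... → 68788.43.

68788.43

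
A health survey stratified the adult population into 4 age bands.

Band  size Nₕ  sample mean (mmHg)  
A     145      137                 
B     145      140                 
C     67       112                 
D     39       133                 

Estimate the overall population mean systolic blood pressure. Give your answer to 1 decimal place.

x̄_st = (Σ Nₕx̄ₕ) / (Σ Nₕ) = (145·137 + 145·140 + 67·112 + 39·133) / 396
= 52856 / 396 = 133.475... → 133.5.

133.5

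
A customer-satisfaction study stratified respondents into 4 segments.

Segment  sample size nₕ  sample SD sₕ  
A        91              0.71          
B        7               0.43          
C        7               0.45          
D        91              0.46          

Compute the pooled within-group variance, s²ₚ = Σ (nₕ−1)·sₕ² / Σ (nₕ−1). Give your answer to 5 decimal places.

0.34759

A: (91−1)·0.71² = 90·0.5041 = 45.369
B: (7−1)·0.43² = 6·0.1849 = 1.1094
C: (7−1)·0.45² = 6·0.2025 = 1.215
D: (91−1)·0.46² = 90·0.2116 = 19.044
Numerator = 66.7374; denominator = Σ(nₕ−1) = 192.
s²ₚ = 66.7374/192 = 0.3475906... → 0.34759.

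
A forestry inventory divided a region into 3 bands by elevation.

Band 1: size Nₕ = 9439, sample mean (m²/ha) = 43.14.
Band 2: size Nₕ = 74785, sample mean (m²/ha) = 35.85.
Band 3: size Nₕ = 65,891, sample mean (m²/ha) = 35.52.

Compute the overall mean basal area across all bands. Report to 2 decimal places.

36.16

x̄_st = (Σ Nₕx̄ₕ) / (Σ Nₕ) = (9439·43.14 + 74785·35.85 + 65891·35.52) / 150115
= 5428689.03 / 150115 = 36.1635... → 36.16.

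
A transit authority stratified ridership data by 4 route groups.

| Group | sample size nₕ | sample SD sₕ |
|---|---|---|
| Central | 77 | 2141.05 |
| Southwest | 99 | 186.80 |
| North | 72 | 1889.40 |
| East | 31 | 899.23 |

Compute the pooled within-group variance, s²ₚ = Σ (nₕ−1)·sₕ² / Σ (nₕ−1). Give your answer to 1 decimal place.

2289190.5

Degrees of freedom: 76 + 98 + 71 + 30 = 275.
Σ(nₕ−1)sₕ² = 76·4584095.1025 + 98·34894.24 + 71·3569832.36 + 30·808614.5929 = 629527398.657.
s²ₚ = 629527398.657 / 275 = 2289190.541... → 2289190.5.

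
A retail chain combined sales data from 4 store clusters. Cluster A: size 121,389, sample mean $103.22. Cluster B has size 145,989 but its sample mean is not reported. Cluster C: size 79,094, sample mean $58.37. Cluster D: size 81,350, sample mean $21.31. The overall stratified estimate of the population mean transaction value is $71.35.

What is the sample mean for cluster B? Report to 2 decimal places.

79.77

N = 121389 + 145989 + 79094 + 81350 = 427822.
Overall total = μ·N = 71.35·427822 = 30525099.7.
Subtract the known strata: 121389·103.22 + 79094·58.37 + 81350·21.31 = 18880057.86.
Remaining total for cluster B: 30525099.7 − 18880057.86 = 11645041.84.
Divide by its size: 11645041.84 / 145989 = 79.7666... → 79.77.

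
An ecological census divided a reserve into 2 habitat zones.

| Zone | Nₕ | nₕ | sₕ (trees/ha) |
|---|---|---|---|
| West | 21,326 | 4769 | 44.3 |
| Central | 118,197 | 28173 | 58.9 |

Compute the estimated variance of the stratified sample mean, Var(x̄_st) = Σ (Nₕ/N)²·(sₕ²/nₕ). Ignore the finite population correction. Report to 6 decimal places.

0.097987

N = 139523. Term for each stratum: Wₕ²sₕ²/nₕ.
Var(x̄_st) = 0.009614071 + 0.088372836 = 0.097986907 → 0.097987.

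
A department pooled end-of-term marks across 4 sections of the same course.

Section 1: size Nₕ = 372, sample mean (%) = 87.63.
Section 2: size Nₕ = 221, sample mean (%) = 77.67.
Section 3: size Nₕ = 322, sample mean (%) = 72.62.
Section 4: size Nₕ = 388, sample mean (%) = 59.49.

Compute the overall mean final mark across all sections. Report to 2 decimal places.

73.85

N = 1303; weights Wₕ = Nₕ/N = (0.2855, 0.1696, 0.2471, 0.2978).
x̄_st = Σ Wₕ·x̄ₕ = 0.2855·87.63 + 0.1696·77.67 + 0.2471·72.62 + 0.2978·59.49 ≈ 73.8520...
→ 73.85.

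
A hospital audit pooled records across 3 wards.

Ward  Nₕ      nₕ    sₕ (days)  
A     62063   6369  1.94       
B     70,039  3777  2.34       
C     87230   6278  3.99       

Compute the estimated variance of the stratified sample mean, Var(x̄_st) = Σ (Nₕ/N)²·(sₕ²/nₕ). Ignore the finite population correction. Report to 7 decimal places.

0.0005962

N = 219332; Wₕ = Nₕ/N.
ward A: (62063/219332)²·1.94²/6369 = 0.0000473144
ward B: (70039/219332)²·2.34²/3777 = 0.0001478293
ward C: (87230/219332)²·3.99²/6278 = 0.0004010996
Sum = 0.0005962434 → 0.0005962.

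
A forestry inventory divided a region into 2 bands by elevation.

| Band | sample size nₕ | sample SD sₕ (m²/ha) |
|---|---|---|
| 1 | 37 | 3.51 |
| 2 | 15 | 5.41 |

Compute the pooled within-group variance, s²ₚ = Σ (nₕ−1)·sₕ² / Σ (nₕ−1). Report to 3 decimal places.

17.066

Degrees of freedom: 36 + 14 = 50.
Σ(nₕ−1)sₕ² = 36·12.3201 + 14·29.2681 = 853.277.
s²ₚ = 853.277 / 50 = 17.06554 → 17.066.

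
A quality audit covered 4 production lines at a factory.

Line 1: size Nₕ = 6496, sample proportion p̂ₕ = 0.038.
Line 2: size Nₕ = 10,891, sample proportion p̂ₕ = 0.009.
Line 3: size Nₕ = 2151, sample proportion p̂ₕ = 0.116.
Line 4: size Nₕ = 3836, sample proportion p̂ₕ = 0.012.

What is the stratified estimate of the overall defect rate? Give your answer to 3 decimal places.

0.027

N = 6496 + 10891 + 2151 + 3836 = 23374.
Overall proportion = Σ (Nₕ/N)·p̂ₕ.
Σ Nₕp̂ₕ = 246.848 + 98.019 + 249.516 + 46.032 = 640.415.
640.415 / 23374 = 0.02740... → 0.027.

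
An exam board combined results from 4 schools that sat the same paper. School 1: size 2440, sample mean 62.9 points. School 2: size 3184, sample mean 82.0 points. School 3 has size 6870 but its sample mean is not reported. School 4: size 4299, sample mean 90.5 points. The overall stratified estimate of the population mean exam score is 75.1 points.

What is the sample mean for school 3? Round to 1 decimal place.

Σ Nₕx̄ₕ = N·μ, so 6870·x̄_3 = 16793·75.1 − (2440·62.9 + 3184·82.0 + 4299·90.5).
= 1261154.3 − 803623.5 = 457530.8.
x̄_3 = 457530.8 / 6870 = 66.598... → 66.6.

66.6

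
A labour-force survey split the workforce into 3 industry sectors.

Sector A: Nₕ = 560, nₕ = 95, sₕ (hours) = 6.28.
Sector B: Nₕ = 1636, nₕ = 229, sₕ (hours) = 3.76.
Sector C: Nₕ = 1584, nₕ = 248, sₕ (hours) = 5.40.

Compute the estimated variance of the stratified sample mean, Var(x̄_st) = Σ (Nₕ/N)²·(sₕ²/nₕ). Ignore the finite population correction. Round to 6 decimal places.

N = 3780; Wₕ = Nₕ/N.
sector A: (560/3780)²·6.28²/95 = 0.009111463
sector B: (1636/3780)²·3.76²/229 = 0.011564403
sector C: (1584/3780)²·5.40²/248 = 0.020647268
Sum = 0.041323134 → 0.041323.

0.041323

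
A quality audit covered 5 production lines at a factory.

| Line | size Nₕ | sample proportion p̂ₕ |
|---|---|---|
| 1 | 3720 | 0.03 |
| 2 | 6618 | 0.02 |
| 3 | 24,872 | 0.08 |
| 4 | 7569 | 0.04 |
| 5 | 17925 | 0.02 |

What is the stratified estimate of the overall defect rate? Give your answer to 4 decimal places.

Wₕ = Nₕ/N with N = 60704: 0.0613, 0.1090, 0.4097, 0.1247, 0.2953.
p̂_st = 0.0613·0.03 + 0.1090·0.02 + 0.4097·0.08 + 0.1247·0.04 + 0.2953·0.02 ≈ 0.047690... → 0.0477.

0.0477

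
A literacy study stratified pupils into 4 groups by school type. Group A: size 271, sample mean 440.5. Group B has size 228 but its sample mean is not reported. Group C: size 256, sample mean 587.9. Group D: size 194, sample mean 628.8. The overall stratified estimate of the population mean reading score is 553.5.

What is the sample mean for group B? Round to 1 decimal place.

Σ Nₕx̄ₕ = N·μ, so 228·x̄_B = 949·553.5 − (271·440.5 + 256·587.9 + 194·628.8).
= 525271.5 − 391865.1 = 133406.4.
x̄_B = 133406.4 / 228 = 585.116... → 585.1.

585.1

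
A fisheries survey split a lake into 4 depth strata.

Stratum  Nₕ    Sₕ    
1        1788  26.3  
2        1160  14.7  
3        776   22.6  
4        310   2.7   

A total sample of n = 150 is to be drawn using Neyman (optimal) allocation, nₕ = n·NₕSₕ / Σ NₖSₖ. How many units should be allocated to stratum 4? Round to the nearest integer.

2

Σ NₕSₕ = 1788·26.3 + 1160·14.7 + 776·22.6 + 310·2.7 = 82451.
Share for 4: 837/82451 = 0.01015.
n_4 = 150 × 0.01015 = 1.523... → 2.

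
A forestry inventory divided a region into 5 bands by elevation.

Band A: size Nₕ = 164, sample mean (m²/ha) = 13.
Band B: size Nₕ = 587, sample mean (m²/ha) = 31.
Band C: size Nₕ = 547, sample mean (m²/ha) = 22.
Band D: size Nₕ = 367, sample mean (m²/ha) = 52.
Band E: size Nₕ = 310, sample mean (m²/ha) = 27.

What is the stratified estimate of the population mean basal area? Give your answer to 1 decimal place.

x̄_st = (Σ Nₕx̄ₕ) / (Σ Nₕ) = (164·13 + 587·31 + 547·22 + 367·52 + 310·27) / 1975
= 59817 / 1975 = 30.287... → 30.3.

30.3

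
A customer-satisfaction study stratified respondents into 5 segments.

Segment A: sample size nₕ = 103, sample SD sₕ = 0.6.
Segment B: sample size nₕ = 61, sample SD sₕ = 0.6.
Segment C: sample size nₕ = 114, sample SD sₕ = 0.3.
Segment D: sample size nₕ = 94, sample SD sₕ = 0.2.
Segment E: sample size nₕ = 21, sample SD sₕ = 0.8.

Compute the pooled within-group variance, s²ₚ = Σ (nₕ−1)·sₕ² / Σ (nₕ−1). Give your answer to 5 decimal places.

Degrees of freedom: 102 + 60 + 113 + 93 + 20 = 388.
Σ(nₕ−1)sₕ² = 102·0.36 + 60·0.36 + 113·0.09 + 93·0.04 + 20·0.64 = 85.01.
s²ₚ = 85.01 / 388 = 0.2190979... → 0.21910.

0.21910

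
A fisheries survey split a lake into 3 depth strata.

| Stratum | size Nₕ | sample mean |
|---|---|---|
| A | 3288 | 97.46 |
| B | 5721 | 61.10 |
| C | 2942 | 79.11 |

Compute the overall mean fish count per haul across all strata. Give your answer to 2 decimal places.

75.54

x̄_st = (Σ Nₕx̄ₕ) / (Σ Nₕ) = (3288·97.46 + 5721·61.10 + 2942·79.11) / 11951
= 902743.2 / 11951 = 75.5370... → 75.54.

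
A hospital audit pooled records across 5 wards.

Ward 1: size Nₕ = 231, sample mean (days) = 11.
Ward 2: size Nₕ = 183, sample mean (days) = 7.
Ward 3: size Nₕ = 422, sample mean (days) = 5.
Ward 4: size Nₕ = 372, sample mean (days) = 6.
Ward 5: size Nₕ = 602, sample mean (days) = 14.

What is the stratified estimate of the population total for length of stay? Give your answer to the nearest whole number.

1: 231·11 = 2541
2: 183·7 = 1281
3: 422·5 = 2110
4: 372·6 = 2232
5: 602·14 = 8428
τ̂ = Σ Nₕx̄ₕ = 16592.

16592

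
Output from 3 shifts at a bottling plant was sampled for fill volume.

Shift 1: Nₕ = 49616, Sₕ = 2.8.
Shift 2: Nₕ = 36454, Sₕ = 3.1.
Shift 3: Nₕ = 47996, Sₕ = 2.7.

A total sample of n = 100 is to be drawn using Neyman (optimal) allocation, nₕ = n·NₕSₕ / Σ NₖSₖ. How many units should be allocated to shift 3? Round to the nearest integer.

34

Σ NₕSₕ = 49616·2.8 + 36454·3.1 + 47996·2.7 = 381521.4.
Share for 3: 129589.2/381521.4 = 0.33966.
n_3 = 100 × 0.33966 = 33.966... → 34.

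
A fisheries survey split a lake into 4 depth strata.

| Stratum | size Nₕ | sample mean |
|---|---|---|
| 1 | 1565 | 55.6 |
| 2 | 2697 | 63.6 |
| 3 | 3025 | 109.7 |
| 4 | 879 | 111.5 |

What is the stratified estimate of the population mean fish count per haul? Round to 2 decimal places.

N = 1565 + 2697 + 3025 + 879 = 8166.
Weight each subgroup mean by Nₕ/N and sum.
Σ Nₕx̄ₕ = 1565·55.6 + 2697·63.6 + 3025·109.7 + 879·111.5 = 87014 + 171529.2 + 331842.5 + 98008.5 = 688394.2.
Divide by N: 688394.2 / 8166 = 84.3000... → 84.30.

84.30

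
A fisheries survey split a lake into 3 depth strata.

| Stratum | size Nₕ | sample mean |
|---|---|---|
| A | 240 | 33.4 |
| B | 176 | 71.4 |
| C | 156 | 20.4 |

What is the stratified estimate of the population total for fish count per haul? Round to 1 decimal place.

23764.8

Population total = Σ Nₕ·x̄ₕ (each stratum's size times its mean).
240·33.4 + 176·71.4 + 156·20.4 = 8016 + 12566.4 + 3182.4 = 23764.8.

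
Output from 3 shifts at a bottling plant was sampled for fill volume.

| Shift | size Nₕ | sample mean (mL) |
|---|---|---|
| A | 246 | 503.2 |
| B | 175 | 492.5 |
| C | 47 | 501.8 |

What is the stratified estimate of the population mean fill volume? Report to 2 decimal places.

499.06

N = 246 + 175 + 47 = 468.
The stratified mean weights each stratum mean by its population share Nₕ/N.
Σ Nₕx̄ₕ = 246·503.2 + 175·492.5 + 47·501.8 = 123787.2 + 86187.5 + 23584.6 = 233559.3.
Divide by N: 233559.3 / 468 = 499.0583... → 499.06.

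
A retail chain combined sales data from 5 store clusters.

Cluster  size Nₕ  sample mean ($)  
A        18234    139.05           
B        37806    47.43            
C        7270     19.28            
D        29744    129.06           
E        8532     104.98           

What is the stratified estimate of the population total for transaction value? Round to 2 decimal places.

9203191.88

Population total = Σ Nₕ·x̄ₕ (each stratum's size times its mean).
18234·139.05 + 37806·47.43 + 7270·19.28 + 29744·129.06 + 8532·104.98 = 2535437.7 + 1793138.58 + 140165.6 + 3838760.64 + 895689.36 = 9203191.88.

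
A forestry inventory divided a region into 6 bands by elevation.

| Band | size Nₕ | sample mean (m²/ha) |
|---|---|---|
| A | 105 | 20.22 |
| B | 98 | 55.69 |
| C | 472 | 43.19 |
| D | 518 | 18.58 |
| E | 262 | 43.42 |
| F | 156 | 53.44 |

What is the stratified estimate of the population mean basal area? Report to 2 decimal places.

N = 105 + 98 + 472 + 518 + 262 + 156 = 1611.
The stratified mean weights each stratum mean by its population share Nₕ/N.
Σ Nₕx̄ₕ = 105·20.22 + 98·55.69 + 472·43.19 + 518·18.58 + 262·43.42 + 156·53.44 = 2123.1 + 5457.62 + 20385.68 + 9624.44 + 11376.04 + 8336.64 = 57303.52.
Divide by N: 57303.52 / 1611 = 35.5702... → 35.57.

35.57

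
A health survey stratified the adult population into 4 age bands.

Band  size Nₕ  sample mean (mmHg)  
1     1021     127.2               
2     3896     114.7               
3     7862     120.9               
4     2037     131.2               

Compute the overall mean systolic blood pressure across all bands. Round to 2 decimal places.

x̄_st = (Σ Nₕx̄ₕ) / (Σ Nₕ) = (1021·127.2 + 3896·114.7 + 7862·120.9 + 2037·131.2) / 14816
= 1794512.6 / 14816 = 121.1199... → 121.12.

121.12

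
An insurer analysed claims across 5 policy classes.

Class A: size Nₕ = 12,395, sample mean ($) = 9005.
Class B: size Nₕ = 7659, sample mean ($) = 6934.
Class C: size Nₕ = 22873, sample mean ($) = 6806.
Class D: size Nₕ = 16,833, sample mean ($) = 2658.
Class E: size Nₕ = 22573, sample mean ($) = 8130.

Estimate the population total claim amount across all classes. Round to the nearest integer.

Estimate total by summing Nₕ·x̄ₕ over strata.
12395·9005 + 7659·6934 + 22873·6806 + 16833·2658 + 22573·8130 = 111616975 + 53107506 + 155673638 + 44742114 + 183518490 = 548658723.

548658723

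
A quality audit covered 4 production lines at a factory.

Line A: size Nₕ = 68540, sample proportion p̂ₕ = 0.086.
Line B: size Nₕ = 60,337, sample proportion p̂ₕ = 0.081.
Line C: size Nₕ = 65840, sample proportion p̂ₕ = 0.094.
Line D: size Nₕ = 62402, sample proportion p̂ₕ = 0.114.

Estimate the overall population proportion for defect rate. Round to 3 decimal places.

Wₕ = Nₕ/N with N = 257119: 0.2666, 0.2347, 0.2561, 0.2427.
p̂_st = 0.2666·0.086 + 0.2347·0.081 + 0.2561·0.094 + 0.2427·0.114 ≈ 0.09367... → 0.094.

0.094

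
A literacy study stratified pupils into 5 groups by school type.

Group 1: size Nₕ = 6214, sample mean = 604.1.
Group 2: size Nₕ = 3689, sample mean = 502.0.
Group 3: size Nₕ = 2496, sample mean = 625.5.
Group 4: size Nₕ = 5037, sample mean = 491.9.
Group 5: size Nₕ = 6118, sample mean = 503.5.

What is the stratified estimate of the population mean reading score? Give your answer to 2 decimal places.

N = 23554; weights Wₕ = Nₕ/N = (0.2638, 0.1566, 0.1060, 0.2138, 0.2597).
x̄_st = Σ Wₕ·x̄ₕ = 0.2638·604.1 + 0.1566·502.0 + 0.1060·625.5 + 0.2138·491.9 + 0.2597·503.5 ≈ 540.2529...
→ 540.25.

540.25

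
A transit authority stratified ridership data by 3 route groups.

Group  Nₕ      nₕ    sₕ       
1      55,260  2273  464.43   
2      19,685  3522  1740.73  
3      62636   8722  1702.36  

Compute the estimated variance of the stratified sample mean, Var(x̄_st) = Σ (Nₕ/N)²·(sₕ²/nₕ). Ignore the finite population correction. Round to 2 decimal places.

101.79

N = 137581. Term for each stratum: Wₕ²sₕ²/nₕ.
Var(x̄_st) = 15.30897 + 17.61276 + 68.86806 = 101.78979 → 101.79.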